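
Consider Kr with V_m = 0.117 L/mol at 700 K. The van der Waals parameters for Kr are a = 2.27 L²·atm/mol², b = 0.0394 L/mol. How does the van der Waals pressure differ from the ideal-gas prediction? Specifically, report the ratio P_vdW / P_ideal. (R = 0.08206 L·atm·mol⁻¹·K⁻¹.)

P_vdW / P_ideal ≈ 1.170

Ideal: P_ideal = RT/V_m = (0.08206)(700)/0.117 = 490.957 atm
vdW: P = RT/(V_m − b) − a/V_m² = 57.4420/0.0776000 − 2.27/0.0136890 = 740.232 − 165.827 = 574.405 atm
Ratio = 574.405/490.957 = 1.170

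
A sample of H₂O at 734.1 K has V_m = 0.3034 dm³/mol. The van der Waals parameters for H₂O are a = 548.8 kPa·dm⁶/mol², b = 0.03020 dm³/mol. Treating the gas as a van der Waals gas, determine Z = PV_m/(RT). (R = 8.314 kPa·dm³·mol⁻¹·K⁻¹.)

P = RT/(V_m − b) − a/V_m² = (8.314)(734.1)/(0.3034 − 0.03020) − 548.8/(0.3034)²
  = 6103.3/0.27320 − 5961.9 = 22340 − 5961.9 = 16378 kPa
Z = PV_m/(RT) = (16378)(0.3034)/((8.314)(734.1)) = 4969.1/6103.3 = 0.8142

Z ≈ 0.8142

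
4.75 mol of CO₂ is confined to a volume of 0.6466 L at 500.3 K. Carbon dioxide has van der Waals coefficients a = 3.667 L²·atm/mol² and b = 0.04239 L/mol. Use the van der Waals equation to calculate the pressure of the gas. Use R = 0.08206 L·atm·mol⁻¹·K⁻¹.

P ≈ 240.1 atm

P = nRT/(V − nb) − a n²/V²
nRT/(V − nb) = (4.75)(0.08206)(500.3)/(0.6466 − 4.75×0.04239) = 195.01/0.44525 = 437.98 atm
a n²/V² = (3.667)(4.75)²/(0.6466)² = 197.89 atm
P = 437.98 − 197.89 = 240.1 atm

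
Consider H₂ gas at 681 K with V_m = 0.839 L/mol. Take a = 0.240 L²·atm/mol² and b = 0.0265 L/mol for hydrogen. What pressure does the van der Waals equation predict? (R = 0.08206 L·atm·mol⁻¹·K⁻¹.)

P ≈ 68.44 atm

P = RT/(V_m − b) − a/V_m²
RT/(V_m − b) = (0.08206)(681)/(0.839 − 0.0265) = 55.883/0.81250 = 68.779 atm
a/V_m² = 0.240/(0.839)² = 0.34095 atm
P = 68.779 − 0.34095 = 68.44 atm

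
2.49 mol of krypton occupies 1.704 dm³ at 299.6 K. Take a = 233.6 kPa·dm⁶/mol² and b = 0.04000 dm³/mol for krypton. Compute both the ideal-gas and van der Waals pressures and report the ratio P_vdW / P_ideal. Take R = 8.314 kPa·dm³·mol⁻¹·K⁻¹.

P_vdW / P_ideal ≈ 0.9250

Ideal: P_ideal = nRT/V = (2.49)(8.314)(299.6)/1.704 = 3639.83 kPa
vdW: P = nRT/(V − nb) − a n²/V² = 6202.28/1.60440 − 1448.34/2.90362 = 3865.79 − 498.805 = 3366.99 kPa
Ratio = 3366.99/3639.83 = 0.9250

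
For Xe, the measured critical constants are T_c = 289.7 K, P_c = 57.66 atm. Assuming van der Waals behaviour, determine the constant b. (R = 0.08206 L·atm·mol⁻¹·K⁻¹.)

From T_c = 8a/(27Rb) and P_c = a/(27b²): b = R T_c/(8 P_c).
b = (0.08206)(289.7)/(8×57.66) = 23.773/461.28 = 0.05154 L/mol

b ≈ 0.05154 L/mol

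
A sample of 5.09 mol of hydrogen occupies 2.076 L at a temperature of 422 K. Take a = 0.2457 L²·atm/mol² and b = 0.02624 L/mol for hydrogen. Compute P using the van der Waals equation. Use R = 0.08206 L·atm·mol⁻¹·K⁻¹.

P = nRT/(V − nb) − a n²/V²
nRT/(V − nb) = (5.09)(0.08206)(422)/(2.076 − 5.09×0.02624) = 176.26/1.9424 = 90.743 atm
a n²/V² = (0.2457)(5.09)²/(2.076)² = 1.4770 atm
P = 90.743 − 1.4770 = 89.27 atm

P ≈ 89.27 atm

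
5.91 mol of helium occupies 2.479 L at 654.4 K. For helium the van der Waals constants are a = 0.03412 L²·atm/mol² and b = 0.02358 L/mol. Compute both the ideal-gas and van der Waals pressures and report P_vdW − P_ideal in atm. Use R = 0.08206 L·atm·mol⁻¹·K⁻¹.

Ideal: P_ideal = nRT/V = (5.91)(0.08206)(654.4)/2.479 = 128.022 atm
vdW: P = nRT/(V − nb) − a n²/V² = 317.367/2.33964 − 1.19175/6.14544 = 135.648 − 0.193924 = 135.454 atm
ΔP = 135.454 − 128.022 = 7.43 atm

ΔP ≈ 7.43 atm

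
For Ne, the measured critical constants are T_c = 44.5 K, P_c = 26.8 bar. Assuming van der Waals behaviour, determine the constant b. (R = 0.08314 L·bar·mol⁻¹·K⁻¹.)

b ≈ 0.01726 L/mol

From T_c = 8a/(27Rb) and P_c = a/(27b²): b = R T_c/(8 P_c).
b = (0.08314)(44.5)/(8×26.8) = 3.6997/214.40 = 0.01726 L/mol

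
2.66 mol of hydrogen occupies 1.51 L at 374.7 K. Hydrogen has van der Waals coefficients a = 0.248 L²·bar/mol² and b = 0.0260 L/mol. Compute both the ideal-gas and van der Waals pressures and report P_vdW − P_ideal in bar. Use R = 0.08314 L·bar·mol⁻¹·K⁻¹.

Ideal: P_ideal = nRT/V = (2.66)(0.08314)(374.7)/1.51 = 54.8780 bar
vdW: P = nRT/(V − nb) − a n²/V² = 82.8658/1.44084 − 1.75475/2.28010 = 57.5121 − 0.769593 = 56.7425 bar
ΔP = 56.7425 − 54.8780 = 1.865 bar

ΔP ≈ 1.865 bar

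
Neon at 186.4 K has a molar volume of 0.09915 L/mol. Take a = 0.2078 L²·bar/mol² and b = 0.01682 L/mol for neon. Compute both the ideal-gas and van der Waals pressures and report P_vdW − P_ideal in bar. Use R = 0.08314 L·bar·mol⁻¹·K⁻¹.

Ideal: P_ideal = RT/V_m = (0.08314)(186.4)/0.09915 = 156.302 bar
vdW: P = RT/(V_m − b) − a/V_m² = 15.4973/0.0823300 − 0.2078/0.00983072 = 188.234 − 21.1378 = 167.096 bar
ΔP = 167.096 − 156.302 = 10.79 bar

ΔP ≈ 10.79 bar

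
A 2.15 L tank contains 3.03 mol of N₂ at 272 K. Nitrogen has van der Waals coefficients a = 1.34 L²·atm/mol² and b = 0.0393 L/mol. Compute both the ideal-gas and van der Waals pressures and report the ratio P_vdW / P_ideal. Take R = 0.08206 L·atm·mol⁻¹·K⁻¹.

Ideal: P_ideal = nRT/V = (3.03)(0.08206)(272)/2.15 = 31.4561 atm
vdW: P = nRT/(V − nb) − a n²/V² = 67.6306/2.03092 − 12.3024/4.62250 = 33.3005 − 2.66142 = 30.6391 atm
Ratio = 30.6391/31.4561 = 0.9740

P_vdW / P_ideal ≈ 0.9740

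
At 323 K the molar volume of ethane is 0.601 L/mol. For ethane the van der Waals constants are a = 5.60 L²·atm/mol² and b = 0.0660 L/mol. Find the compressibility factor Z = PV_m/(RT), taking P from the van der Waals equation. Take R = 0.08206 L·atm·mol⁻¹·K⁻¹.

P = RT/(V_m − b) − a/V_m² = (0.08206)(323)/(0.601 − 0.0660) − 5.60/(0.601)²
  = 26.505/0.53500 − 15.504 = 49.542 − 15.504 = 34.038 atm
Z = PV_m/(RT) = (34.038)(0.601)/((0.08206)(323)) = 20.457/26.505 = 0.7718

Z ≈ 0.7718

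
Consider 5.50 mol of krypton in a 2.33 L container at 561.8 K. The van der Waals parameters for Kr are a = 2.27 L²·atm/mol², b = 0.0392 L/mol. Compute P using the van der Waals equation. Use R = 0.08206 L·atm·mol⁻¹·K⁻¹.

P = nRT/(V − nb) − a n²/V²
nRT/(V − nb) = (5.50)(0.08206)(561.8)/(2.33 − 5.50×0.0392) = 253.56/2.1144 = 119.92 atm
a n²/V² = (2.27)(5.50)²/(2.33)² = 12.649 atm
P = 119.92 − 12.649 = 107.3 atm

P ≈ 107.3 atm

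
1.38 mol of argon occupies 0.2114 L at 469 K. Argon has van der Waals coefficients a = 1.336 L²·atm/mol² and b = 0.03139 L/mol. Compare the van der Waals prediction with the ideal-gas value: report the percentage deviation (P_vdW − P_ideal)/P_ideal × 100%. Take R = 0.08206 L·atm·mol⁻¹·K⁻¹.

Ideal: P_ideal = nRT/V = (1.38)(0.08206)(469)/0.2114 = 251.234 atm
vdW: P = nRT/(V − nb) − a n²/V² = 53.1109/0.168082 − 2.54428/0.0446900 = 315.982 − 56.9318 = 259.050 atm
% deviation = (259.050 − 251.234)/251.234 × 100% = 3.11%

3.11 %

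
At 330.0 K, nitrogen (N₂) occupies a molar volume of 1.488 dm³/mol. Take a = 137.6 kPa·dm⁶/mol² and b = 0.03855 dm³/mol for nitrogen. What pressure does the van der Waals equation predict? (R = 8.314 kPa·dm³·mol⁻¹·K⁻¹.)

P = RT/(V_m − b) − a/V_m²
RT/(V_m − b) = (8.314)(330.0)/(1.488 − 0.03855) = 2743.6/1.4495 = 1892.8 kPa
a/V_m² = 137.6/(1.488)² = 62.146 kPa
P = 1892.8 − 62.146 = 1831 kPa

P ≈ 1831 kPa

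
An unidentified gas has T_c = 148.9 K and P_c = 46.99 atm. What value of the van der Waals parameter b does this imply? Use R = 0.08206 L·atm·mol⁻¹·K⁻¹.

b ≈ 0.03250 L/mol

From T_c = 8a/(27Rb) and P_c = a/(27b²): b = R T_c/(8 P_c).
b = (0.08206)(148.9)/(8×46.99) = 12.219/375.92 = 0.03250 L/mol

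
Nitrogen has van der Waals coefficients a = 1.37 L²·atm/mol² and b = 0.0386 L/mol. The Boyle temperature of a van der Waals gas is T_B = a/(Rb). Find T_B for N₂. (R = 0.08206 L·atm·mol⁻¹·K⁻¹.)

For a van der Waals gas the second virial coefficient B₂ = b − a/(RT) vanishes at T_B = a/(Rb).
T_B = 1.37/(0.08206×0.0386) = 1.37/0.0031675 = 432.5 K

T_B ≈ 432.5 K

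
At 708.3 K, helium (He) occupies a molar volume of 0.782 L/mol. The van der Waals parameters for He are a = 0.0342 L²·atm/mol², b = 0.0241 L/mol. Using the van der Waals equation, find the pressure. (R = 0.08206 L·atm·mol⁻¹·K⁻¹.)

P ≈ 76.63 atm

P = RT/(V_m − b) − a/V_m²
RT/(V_m − b) = (0.08206)(708.3)/(0.782 − 0.0241) = 58.123/0.75790 = 76.690 atm
a/V_m² = 0.0342/(0.782)² = 0.055926 atm
P = 76.690 − 0.055926 = 76.63 atm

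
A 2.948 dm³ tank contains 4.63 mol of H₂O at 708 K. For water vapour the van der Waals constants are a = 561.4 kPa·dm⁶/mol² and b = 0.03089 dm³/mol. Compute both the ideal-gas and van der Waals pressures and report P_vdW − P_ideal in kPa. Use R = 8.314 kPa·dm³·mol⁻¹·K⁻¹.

ΔP ≈ -913.4 kPa

Ideal: P_ideal = nRT/V = (4.63)(8.314)(708)/2.948 = 9244.78 kPa
vdW: P = nRT/(V − nb) − a n²/V² = 27253.6/2.80498 − 12034.7/8.69070 = 9716.15 − 1384.78 = 8331.37 kPa
ΔP = 8331.37 − 9244.78 = -913.4 kPa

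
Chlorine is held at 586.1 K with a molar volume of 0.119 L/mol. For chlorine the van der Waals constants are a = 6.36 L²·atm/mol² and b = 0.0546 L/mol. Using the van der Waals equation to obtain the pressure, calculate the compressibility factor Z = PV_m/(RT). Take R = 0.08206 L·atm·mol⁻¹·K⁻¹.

P = RT/(V_m − b) − a/V_m² = (0.08206)(586.1)/(0.119 − 0.0546) − 6.36/(0.119)²
  = 48.095/0.064400 − 449.12 = 746.82 − 449.12 = 297.70 atm
Z = PV_m/(RT) = (297.70)(0.119)/((0.08206)(586.1)) = 35.426/48.095 = 0.7366

Z ≈ 0.7366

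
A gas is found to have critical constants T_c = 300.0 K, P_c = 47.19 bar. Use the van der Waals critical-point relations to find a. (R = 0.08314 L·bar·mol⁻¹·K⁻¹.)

From T_c = 8a/(27Rb) and P_c = a/(27b²): a = 27 R² T_c²/(64 P_c).
a = 27×(0.08314)²×(300.0)²/(64×47.19) = 16797/3020.2 = 5.562 L²·bar/mol²

a ≈ 5.562 L²·bar/mol²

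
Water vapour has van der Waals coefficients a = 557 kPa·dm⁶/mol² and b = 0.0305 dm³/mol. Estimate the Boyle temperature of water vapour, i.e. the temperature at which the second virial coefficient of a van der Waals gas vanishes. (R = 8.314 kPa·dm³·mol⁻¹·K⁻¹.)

T_B ≈ 2197 K

For a van der Waals gas the second virial coefficient B₂ = b − a/(RT) vanishes at T_B = a/(Rb).
T_B = 557/(8.314×0.0305) = 557/0.25358 = 2197 K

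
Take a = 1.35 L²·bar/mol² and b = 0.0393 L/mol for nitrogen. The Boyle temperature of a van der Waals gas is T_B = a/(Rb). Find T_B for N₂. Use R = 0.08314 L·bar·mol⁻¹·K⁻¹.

For a van der Waals gas the second virial coefficient B₂ = b − a/(RT) vanishes at T_B = a/(Rb).
T_B = 1.35/(0.08314×0.0393) = 1.35/0.0032674 = 413.2 K

T_B ≈ 413.2 K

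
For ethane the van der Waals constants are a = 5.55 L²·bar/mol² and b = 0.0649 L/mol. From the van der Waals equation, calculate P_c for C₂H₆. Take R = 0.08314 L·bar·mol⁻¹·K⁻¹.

For a van der Waals gas, P_c = a/(27b²).
P_c = 5.55/(27×(0.0649)²) = 5.55/0.11372 = 48.80 bar

P_c ≈ 48.80 bar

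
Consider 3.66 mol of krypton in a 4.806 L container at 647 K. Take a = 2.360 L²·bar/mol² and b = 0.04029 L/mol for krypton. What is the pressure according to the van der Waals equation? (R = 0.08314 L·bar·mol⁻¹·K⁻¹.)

P ≈ 40.89 bar

P = nRT/(V − nb) − a n²/V²
nRT/(V − nb) = (3.66)(0.08314)(647)/(4.806 − 3.66×0.04029) = 196.88/4.6585 = 42.263 bar
a n²/V² = (2.360)(3.66)²/(4.806)² = 1.3687 bar
P = 42.263 − 1.3687 = 40.89 bar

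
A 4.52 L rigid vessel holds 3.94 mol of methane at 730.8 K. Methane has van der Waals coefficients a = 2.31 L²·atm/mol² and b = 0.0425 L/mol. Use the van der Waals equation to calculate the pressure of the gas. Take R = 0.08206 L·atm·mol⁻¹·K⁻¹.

P ≈ 52.53 atm

P = nRT/(V − nb) − a n²/V²
nRT/(V − nb) = (3.94)(0.08206)(730.8)/(4.52 − 3.94×0.0425) = 236.28/4.3526 = 54.285 atm
a n²/V² = (2.31)(3.94)²/(4.52)² = 1.7552 atm
P = 54.285 − 1.7552 = 52.53 atm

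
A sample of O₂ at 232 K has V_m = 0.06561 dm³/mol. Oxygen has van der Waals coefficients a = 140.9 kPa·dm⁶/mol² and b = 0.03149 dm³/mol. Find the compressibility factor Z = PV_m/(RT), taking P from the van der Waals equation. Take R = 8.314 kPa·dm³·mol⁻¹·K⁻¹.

P = RT/(V_m − b) − a/V_m² = (8.314)(232)/(0.06561 − 0.03149) − 140.9/(0.06561)²
  = 1928.8/0.034120 − 32732 = 56530 − 32732 = 23798 kPa
Z = PV_m/(RT) = (23798)(0.06561)/((8.314)(232)) = 1561.4/1928.8 = 0.8095

Z ≈ 0.8095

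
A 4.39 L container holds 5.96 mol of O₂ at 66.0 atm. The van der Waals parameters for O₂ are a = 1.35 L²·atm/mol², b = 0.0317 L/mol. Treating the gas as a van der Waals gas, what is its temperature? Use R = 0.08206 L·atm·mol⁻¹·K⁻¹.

T ≈ 588.3 K

T = (P + a n²/V²)(V − nb)/(nR)
P + a n²/V² = 66.0 + (1.35)(5.96)²/(4.39)² = 68.488 atm
V − nb = 4.39 − (5.96)(0.0317) = 4.2011 L
T = (68.488)(4.2011)/((5.96)(0.08206)) = 588.3 K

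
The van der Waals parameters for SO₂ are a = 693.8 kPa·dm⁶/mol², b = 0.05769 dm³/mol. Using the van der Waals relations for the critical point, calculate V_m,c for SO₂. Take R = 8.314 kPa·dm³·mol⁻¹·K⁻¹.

For a van der Waals gas, V_m,c = 3b.
V_m,c = 3×0.05769 = 0.1731 dm³/mol

V_m,c ≈ 0.1731 dm³/mol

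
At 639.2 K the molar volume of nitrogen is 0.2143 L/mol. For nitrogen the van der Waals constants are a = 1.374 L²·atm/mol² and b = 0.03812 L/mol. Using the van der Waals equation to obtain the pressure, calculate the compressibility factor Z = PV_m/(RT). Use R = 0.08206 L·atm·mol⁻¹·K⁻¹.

Z ≈ 1.094

P = RT/(V_m − b) − a/V_m² = (0.08206)(639.2)/(0.2143 − 0.03812) − 1.374/(0.2143)²
  = 52.453/0.17618 − 29.919 = 297.72 − 29.919 = 267.80 atm
Z = PV_m/(RT) = (267.80)(0.2143)/((0.08206)(639.2)) = 57.390/52.453 = 1.094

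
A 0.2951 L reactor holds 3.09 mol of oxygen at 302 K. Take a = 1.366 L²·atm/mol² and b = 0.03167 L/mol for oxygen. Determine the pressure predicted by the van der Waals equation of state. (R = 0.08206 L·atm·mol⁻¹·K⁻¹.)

P = nRT/(V − nb) − a n²/V²
nRT/(V − nb) = (3.09)(0.08206)(302)/(0.2951 − 3.09×0.03167) = 76.577/0.19724 = 388.24 atm
a n²/V² = (1.366)(3.09)²/(0.2951)² = 149.77 atm
P = 388.24 − 149.77 = 238.5 atm

P ≈ 238.5 atm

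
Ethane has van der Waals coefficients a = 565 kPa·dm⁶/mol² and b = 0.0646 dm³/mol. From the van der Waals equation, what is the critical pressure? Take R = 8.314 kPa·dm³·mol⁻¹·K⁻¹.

P_c ≈ 5014 kPa

For a van der Waals gas, P_c = a/(27b²).
P_c = 565/(27×(0.0646)²) = 565/0.11268 = 5014 kPa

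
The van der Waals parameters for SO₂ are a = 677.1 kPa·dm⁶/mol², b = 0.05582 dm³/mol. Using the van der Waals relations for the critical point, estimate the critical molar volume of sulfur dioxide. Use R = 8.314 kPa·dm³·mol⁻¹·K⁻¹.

For a van der Waals gas, V_m,c = 3b.
V_m,c = 3×0.05582 = 0.1675 dm³/mol

V_m,c ≈ 0.1675 dm³/mol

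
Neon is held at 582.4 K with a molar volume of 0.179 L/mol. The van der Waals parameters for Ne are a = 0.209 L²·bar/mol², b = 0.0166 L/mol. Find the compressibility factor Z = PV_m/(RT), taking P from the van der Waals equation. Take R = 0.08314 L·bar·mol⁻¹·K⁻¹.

Z ≈ 1.078

P = RT/(V_m − b) − a/V_m² = (0.08314)(582.4)/(0.179 − 0.0166) − 0.209/(0.179)²
  = 48.421/0.16240 − 6.5229 = 298.16 − 6.5229 = 291.64 bar
Z = PV_m/(RT) = (291.64)(0.179)/((0.08314)(582.4)) = 52.204/48.421 = 1.078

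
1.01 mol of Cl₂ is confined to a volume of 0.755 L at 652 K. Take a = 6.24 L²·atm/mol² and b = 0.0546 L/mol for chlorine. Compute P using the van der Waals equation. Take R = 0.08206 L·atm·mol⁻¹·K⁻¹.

P = nRT/(V − nb) − a n²/V²
nRT/(V − nb) = (1.01)(0.08206)(652)/(0.755 − 1.01×0.0546) = 54.038/0.69985 = 77.214 atm
a n²/V² = (6.24)(1.01)²/(0.755)² = 11.167 atm
P = 77.214 − 11.167 = 66.05 atm

P ≈ 66.05 atm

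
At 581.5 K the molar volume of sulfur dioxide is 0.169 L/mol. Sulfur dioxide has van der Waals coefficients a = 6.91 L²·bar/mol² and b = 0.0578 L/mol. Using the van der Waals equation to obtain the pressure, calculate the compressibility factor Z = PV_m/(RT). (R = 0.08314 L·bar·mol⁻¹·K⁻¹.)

Z ≈ 0.6741

P = RT/(V_m − b) − a/V_m² = (0.08314)(581.5)/(0.169 − 0.0578) − 6.91/(0.169)²
  = 48.346/0.11120 − 241.94 = 434.77 − 241.94 = 192.83 bar
Z = PV_m/(RT) = (192.83)(0.169)/((0.08314)(581.5)) = 32.588/48.346 = 0.6741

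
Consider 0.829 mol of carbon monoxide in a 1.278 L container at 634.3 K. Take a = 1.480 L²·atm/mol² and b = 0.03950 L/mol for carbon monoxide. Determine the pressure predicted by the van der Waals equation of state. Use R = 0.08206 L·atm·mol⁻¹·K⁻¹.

P = nRT/(V − nb) − a n²/V²
nRT/(V − nb) = (0.829)(0.08206)(634.3)/(1.278 − 0.829×0.03950) = 43.150/1.2453 = 34.650 atm
a n²/V² = (1.480)(0.829)²/(1.278)² = 0.62274 atm
P = 34.650 − 0.62274 = 34.03 atm

P ≈ 34.03 atm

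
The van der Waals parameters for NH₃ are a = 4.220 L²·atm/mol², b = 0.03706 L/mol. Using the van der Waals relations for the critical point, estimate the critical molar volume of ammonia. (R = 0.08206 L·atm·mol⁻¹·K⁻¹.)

V_m,c ≈ 0.1112 L/mol

For a van der Waals gas, V_m,c = 3b.
V_m,c = 3×0.03706 = 0.1112 L/mol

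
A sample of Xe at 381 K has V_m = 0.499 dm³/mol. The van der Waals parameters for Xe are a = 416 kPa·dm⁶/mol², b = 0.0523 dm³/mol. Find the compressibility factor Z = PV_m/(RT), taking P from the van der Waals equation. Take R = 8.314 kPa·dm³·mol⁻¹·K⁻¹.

Z ≈ 0.8539

P = RT/(V_m − b) − a/V_m² = (8.314)(381)/(0.499 − 0.0523) − 416/(0.499)²
  = 3167.6/0.44670 − 1670.7 = 7091.1 − 1670.7 = 5420.4 kPa
Z = PV_m/(RT) = (5420.4)(0.499)/((8.314)(381)) = 2704.8/3167.6 = 0.8539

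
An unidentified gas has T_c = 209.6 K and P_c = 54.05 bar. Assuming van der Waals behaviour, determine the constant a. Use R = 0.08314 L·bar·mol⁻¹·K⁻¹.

a ≈ 2.370 L²·bar/mol²

From T_c = 8a/(27Rb) and P_c = a/(27b²): a = 27 R² T_c²/(64 P_c).
a = 27×(0.08314)²×(209.6)²/(64×54.05) = 8199.1/3459.2 = 2.370 L²·bar/mol²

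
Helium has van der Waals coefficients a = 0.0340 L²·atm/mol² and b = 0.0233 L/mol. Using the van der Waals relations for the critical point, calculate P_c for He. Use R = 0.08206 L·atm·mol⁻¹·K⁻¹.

P_c ≈ 2.320 atm

For a van der Waals gas, P_c = a/(27b²).
P_c = 0.0340/(27×(0.0233)²) = 0.0340/0.014658 = 2.320 atm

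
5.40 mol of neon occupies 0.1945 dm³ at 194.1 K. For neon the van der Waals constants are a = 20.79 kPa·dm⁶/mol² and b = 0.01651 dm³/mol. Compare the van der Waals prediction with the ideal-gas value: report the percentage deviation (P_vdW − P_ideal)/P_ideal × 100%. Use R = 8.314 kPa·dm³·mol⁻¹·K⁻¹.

48.86 %

Ideal: P_ideal = nRT/V = (5.40)(8.314)(194.1)/0.1945 = 44803.3 kPa
vdW: P = nRT/(V − nb) − a n²/V² = 8714.24/0.105346 − 606.236/0.0378303 = 82720.2 − 16025.1 = 66695.1 kPa
% deviation = (66695.1 − 44803.3)/44803.3 × 100% = 48.86%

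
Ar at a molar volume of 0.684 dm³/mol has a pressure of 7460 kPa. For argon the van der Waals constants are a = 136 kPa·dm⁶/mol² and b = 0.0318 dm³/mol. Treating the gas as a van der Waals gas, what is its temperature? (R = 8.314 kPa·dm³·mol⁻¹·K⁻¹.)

T = (P + a/V_m²)(V_m − b)/R
P + a/V_m² = 7460 + 136/(0.684)² = 7750.7 kPa
V_m − b = 0.684 − 0.0318 = 0.65220 dm³/mol
T = (7750.7)(0.65220)/8.314 = 608.0 K

T ≈ 608.0 K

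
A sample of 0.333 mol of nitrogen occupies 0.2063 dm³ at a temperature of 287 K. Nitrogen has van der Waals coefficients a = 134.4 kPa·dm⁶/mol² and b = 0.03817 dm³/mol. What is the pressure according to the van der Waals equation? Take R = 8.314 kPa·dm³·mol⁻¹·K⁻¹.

P = nRT/(V − nb) − a n²/V²
nRT/(V − nb) = (0.333)(8.314)(287)/(0.2063 − 0.333×0.03817) = 794.58/0.19359 = 4104.4 kPa
a n²/V² = (134.4)(0.333)²/(0.2063)² = 350.18 kPa
P = 4104.4 − 350.18 = 3754 kPa

P ≈ 3754 kPa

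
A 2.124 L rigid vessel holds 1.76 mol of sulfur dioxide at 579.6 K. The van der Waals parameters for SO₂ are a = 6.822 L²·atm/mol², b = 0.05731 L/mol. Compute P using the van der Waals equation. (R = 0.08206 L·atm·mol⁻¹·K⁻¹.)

P = nRT/(V − nb) − a n²/V²
nRT/(V − nb) = (1.76)(0.08206)(579.6)/(2.124 − 1.76×0.05731) = 83.709/2.0231 = 41.377 atm
a n²/V² = (6.822)(1.76)²/(2.124)² = 4.6841 atm
P = 41.377 − 4.6841 = 36.69 atm

P ≈ 36.69 atm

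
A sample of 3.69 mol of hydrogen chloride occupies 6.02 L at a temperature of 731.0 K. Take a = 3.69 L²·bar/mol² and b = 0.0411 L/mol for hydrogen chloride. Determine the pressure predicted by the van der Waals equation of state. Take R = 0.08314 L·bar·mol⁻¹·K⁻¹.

P ≈ 36.83 bar

P = nRT/(V − nb) − a n²/V²
nRT/(V − nb) = (3.69)(0.08314)(731.0)/(6.02 − 3.69×0.0411) = 224.26/5.8683 = 38.215 bar
a n²/V² = (3.69)(3.69)²/(6.02)² = 1.3864 bar
P = 38.215 − 1.3864 = 36.83 bar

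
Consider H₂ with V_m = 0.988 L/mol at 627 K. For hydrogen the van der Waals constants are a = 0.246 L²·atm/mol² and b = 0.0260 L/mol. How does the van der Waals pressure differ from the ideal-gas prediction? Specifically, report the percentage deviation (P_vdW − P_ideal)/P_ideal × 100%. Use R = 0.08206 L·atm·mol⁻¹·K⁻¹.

Ideal: P_ideal = RT/V_m = (0.08206)(627)/0.988 = 52.0765 atm
vdW: P = RT/(V_m − b) − a/V_m² = 51.4516/0.962000 − 0.246/0.976144 = 53.4840 − 0.252012 = 53.2320 atm
% deviation = (53.2320 − 52.0765)/52.0765 × 100% = 2.22%

2.22 %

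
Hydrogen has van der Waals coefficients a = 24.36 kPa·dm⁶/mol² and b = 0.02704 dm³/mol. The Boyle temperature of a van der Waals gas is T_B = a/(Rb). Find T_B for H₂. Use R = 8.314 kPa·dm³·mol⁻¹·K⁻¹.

T_B ≈ 108.4 K

For a van der Waals gas the second virial coefficient B₂ = b − a/(RT) vanishes at T_B = a/(Rb).
T_B = 24.36/(8.314×0.02704) = 24.36/0.22481 = 108.4 K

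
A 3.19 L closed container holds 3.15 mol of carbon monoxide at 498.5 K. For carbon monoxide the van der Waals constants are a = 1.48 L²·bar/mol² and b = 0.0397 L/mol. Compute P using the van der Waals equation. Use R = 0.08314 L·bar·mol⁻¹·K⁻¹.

P ≈ 41.15 bar

P = nRT/(V − nb) − a n²/V²
nRT/(V − nb) = (3.15)(0.08314)(498.5)/(3.19 − 3.15×0.0397) = 130.55/3.0649 = 42.595 bar
a n²/V² = (1.48)(3.15)²/(3.19)² = 1.4431 bar
P = 42.595 − 1.4431 = 41.15 bar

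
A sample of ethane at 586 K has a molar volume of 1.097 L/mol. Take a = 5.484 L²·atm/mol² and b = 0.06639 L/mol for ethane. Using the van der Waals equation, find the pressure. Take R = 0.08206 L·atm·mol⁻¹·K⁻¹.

P = RT/(V_m − b) − a/V_m²
RT/(V_m − b) = (0.08206)(586)/(1.097 − 0.06639) = 48.087/1.0306 = 46.659 atm
a/V_m² = 5.484/(1.097)² = 4.5571 atm
P = 46.659 − 4.5571 = 42.10 atm

P ≈ 42.10 atm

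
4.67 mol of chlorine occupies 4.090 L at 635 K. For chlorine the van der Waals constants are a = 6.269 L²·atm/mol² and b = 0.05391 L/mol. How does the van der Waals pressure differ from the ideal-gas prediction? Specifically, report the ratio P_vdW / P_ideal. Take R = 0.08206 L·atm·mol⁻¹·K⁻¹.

P_vdW / P_ideal ≈ 0.9282

Ideal: P_ideal = nRT/V = (4.67)(0.08206)(635)/4.090 = 59.4975 atm
vdW: P = nRT/(V − nb) − a n²/V² = 243.345/3.83824 − 136.720/16.7281 = 63.4002 − 8.17307 = 55.2271 atm
Ratio = 55.2271/59.4975 = 0.9282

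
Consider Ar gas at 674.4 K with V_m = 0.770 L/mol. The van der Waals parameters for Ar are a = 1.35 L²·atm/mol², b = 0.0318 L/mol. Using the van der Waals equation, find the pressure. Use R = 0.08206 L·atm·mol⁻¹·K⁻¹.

P ≈ 72.69 atm

P = RT/(V_m − b) − a/V_m²
RT/(V_m − b) = (0.08206)(674.4)/(0.770 − 0.0318) = 55.341/0.73820 = 74.967 atm
a/V_m² = 1.35/(0.770)² = 2.2769 atm
P = 74.967 − 2.2769 = 72.69 atm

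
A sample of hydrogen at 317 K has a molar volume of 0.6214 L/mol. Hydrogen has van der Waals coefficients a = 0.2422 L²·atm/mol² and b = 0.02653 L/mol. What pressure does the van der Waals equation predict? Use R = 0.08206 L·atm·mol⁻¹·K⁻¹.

P ≈ 43.10 atm

P = RT/(V_m − b) − a/V_m²
RT/(V_m − b) = (0.08206)(317)/(0.6214 − 0.02653) = 26.013/0.59487 = 43.729 atm
a/V_m² = 0.2422/(0.6214)² = 0.62724 atm
P = 43.729 − 0.62724 = 43.10 atm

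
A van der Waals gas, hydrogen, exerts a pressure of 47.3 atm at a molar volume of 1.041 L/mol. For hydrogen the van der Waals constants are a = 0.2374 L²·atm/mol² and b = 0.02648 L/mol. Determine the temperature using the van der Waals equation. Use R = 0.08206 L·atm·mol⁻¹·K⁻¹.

T ≈ 587.5 K

T = (P + a/V_m²)(V_m − b)/R
P + a/V_m² = 47.3 + 0.2374/(1.041)² = 47.519 atm
V_m − b = 1.041 − 0.02648 = 1.0145 L/mol
T = (47.519)(1.0145)/0.08206 = 587.5 K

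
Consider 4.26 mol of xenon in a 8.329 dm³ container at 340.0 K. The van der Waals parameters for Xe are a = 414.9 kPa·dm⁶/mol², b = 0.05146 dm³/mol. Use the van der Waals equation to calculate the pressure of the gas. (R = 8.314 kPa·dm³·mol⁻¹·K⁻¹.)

P ≈ 1376 kPa

P = nRT/(V − nb) − a n²/V²
nRT/(V − nb) = (4.26)(8.314)(340.0)/(8.329 − 4.26×0.05146) = 12042/8.1098 = 1484.9 kPa
a n²/V² = (414.9)(4.26)²/(8.329)² = 108.54 kPa
P = 1484.9 − 108.54 = 1376 kPa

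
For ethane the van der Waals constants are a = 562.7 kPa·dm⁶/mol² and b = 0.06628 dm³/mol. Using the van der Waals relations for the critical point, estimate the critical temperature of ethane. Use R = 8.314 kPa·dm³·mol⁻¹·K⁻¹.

T_c ≈ 302.6 K

For a van der Waals gas, T_c = 8a/(27Rb).
T_c = 8×562.7/(27×8.314×0.06628) = 4501.6/14.878 = 302.6 K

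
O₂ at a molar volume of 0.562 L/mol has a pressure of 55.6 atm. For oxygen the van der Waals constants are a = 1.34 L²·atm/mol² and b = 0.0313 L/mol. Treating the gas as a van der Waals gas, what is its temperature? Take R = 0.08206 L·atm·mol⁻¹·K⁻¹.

T ≈ 387.0 K

T = (P + a/V_m²)(V_m − b)/R
P + a/V_m² = 55.6 + 1.34/(0.562)² = 59.843 atm
V_m − b = 0.562 − 0.0313 = 0.53070 L/mol
T = (59.843)(0.53070)/0.08206 = 387.0 K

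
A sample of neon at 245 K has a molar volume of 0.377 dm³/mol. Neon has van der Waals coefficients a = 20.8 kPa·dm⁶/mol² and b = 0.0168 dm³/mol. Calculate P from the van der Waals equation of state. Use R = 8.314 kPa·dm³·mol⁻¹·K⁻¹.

P ≈ 5509 kPa

P = RT/(V_m − b) − a/V_m²
RT/(V_m − b) = (8.314)(245)/(0.377 − 0.0168) = 2036.9/0.36020 = 5654.9 kPa
a/V_m² = 20.8/(0.377)² = 146.35 kPa
P = 5654.9 − 146.35 = 5509 kPa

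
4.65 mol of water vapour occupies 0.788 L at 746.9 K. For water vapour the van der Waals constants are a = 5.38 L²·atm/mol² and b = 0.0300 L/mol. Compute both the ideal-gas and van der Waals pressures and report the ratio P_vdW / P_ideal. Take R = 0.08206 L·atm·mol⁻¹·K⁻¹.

P_vdW / P_ideal ≈ 0.6971

Ideal: P_ideal = nRT/V = (4.65)(0.08206)(746.9)/0.788 = 361.677 atm
vdW: P = nRT/(V − nb) − a n²/V² = 285.001/0.648500 − 116.329/0.620944 = 439.477 − 187.342 = 252.135 atm
Ratio = 252.135/361.677 = 0.6971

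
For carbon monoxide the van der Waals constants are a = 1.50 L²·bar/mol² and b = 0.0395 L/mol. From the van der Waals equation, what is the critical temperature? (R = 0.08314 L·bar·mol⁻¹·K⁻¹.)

For a van der Waals gas, T_c = 8a/(27Rb).
T_c = 8×1.50/(27×0.08314×0.0395) = 12.000/0.088669 = 135.3 K

T_c ≈ 135.3 K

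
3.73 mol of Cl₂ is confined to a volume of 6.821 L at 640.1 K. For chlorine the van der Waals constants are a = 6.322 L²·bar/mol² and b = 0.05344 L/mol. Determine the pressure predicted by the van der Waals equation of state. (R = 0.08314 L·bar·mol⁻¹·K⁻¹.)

P ≈ 28.09 bar

P = nRT/(V − nb) − a n²/V²
nRT/(V − nb) = (3.73)(0.08314)(640.1)/(6.821 − 3.73×0.05344) = 198.50/6.6217 = 29.977 bar
a n²/V² = (6.322)(3.73)²/(6.821)² = 1.8905 bar
P = 29.977 − 1.8905 = 28.09 bar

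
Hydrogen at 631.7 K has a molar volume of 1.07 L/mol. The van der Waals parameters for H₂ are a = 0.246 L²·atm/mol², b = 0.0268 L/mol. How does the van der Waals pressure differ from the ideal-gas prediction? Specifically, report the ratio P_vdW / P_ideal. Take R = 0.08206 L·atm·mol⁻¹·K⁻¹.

Ideal: P_ideal = RT/V_m = (0.08206)(631.7)/1.07 = 48.4461 atm
vdW: P = RT/(V_m − b) − a/V_m² = 51.8373/1.04320 − 0.246/1.14490 = 49.6907 − 0.214866 = 49.4758 atm
Ratio = 49.4758/48.4461 = 1.021

P_vdW / P_ideal ≈ 1.021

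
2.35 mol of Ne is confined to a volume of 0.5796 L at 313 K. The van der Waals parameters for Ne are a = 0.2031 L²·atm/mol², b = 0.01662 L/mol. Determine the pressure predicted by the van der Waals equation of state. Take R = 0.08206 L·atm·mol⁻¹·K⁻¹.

P = nRT/(V − nb) − a n²/V²
nRT/(V − nb) = (2.35)(0.08206)(313)/(0.5796 − 2.35×0.01662) = 60.359/0.54054 = 111.66 atm
a n²/V² = (0.2031)(2.35)²/(0.5796)² = 3.3388 atm
P = 111.66 − 3.3388 = 108.3 atm

P ≈ 108.3 atm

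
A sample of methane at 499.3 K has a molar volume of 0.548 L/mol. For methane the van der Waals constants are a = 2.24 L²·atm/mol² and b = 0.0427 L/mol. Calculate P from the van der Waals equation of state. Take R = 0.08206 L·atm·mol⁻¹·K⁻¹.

P ≈ 73.63 atm

P = RT/(V_m − b) − a/V_m²
RT/(V_m − b) = (0.08206)(499.3)/(0.548 − 0.0427) = 40.973/0.50530 = 81.086 atm
a/V_m² = 2.24/(0.548)² = 7.4591 atm
P = 81.086 − 7.4591 = 73.63 atm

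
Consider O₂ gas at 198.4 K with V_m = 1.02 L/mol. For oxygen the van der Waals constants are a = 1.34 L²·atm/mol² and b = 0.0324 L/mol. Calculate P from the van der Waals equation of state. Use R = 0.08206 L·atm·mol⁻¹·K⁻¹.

P ≈ 15.20 atm

P = RT/(V_m − b) − a/V_m²
RT/(V_m − b) = (0.08206)(198.4)/(1.02 − 0.0324) = 16.281/0.98760 = 16.485 atm
a/V_m² = 1.34/(1.02)² = 1.2880 atm
P = 16.485 − 1.2880 = 15.20 atm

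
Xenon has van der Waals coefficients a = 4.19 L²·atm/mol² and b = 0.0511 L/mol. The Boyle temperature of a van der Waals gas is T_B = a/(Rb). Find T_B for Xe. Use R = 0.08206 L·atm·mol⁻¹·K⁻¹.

For a van der Waals gas the second virial coefficient B₂ = b − a/(RT) vanishes at T_B = a/(Rb).
T_B = 4.19/(0.08206×0.0511) = 4.19/0.0041933 = 999.2 K

T_B ≈ 999.2 K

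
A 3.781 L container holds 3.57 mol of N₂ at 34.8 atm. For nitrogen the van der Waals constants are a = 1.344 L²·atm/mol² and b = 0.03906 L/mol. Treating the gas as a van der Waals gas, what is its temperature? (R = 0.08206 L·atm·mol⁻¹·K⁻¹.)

T = (P + a n²/V²)(V − nb)/(nR)
P + a n²/V² = 34.8 + (1.344)(3.57)²/(3.781)² = 35.998 atm
V − nb = 3.781 − (3.57)(0.03906) = 3.6416 L
T = (35.998)(3.6416)/((3.57)(0.08206)) = 447.5 K

T ≈ 447.5 K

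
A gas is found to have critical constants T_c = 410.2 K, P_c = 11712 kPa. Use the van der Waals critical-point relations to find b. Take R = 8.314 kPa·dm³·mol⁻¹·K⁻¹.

b ≈ 0.03640 dm³/mol

From T_c = 8a/(27Rb) and P_c = a/(27b²): b = R T_c/(8 P_c).
b = (8.314)(410.2)/(8×11712) = 3410.4/93696 = 0.03640 dm³/mol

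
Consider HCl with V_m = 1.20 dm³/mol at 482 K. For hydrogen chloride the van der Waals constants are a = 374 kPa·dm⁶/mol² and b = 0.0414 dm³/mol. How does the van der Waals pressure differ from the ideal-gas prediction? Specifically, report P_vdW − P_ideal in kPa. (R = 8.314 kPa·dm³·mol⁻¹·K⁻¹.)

ΔP ≈ -140.4 kPa

Ideal: P_ideal = RT/V_m = (8.314)(482)/1.20 = 3339.46 kPa
vdW: P = RT/(V_m − b) − a/V_m² = 4007.35/1.15860 − 374/1.44000 = 3458.79 − 259.722 = 3199.07 kPa
ΔP = 3199.07 − 3339.46 = -140.4 kPa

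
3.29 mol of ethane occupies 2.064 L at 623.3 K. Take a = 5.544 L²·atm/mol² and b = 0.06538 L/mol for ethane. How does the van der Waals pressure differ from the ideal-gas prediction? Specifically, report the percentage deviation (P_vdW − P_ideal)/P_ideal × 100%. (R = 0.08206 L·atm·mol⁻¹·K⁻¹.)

-5.64 %

Ideal: P_ideal = nRT/V = (3.29)(0.08206)(623.3)/2.064 = 81.5295 atm
vdW: P = nRT/(V − nb) − a n²/V² = 168.277/1.84890 − 60.0088/4.26010 = 91.0147 − 14.0862 = 76.9285 atm
% deviation = (76.9285 − 81.5295)/81.5295 × 100% = -5.64%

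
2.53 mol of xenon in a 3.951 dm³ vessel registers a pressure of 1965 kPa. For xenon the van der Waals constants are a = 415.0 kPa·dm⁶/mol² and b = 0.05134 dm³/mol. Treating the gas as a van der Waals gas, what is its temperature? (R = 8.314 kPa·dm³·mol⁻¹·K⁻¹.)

T ≈ 387.9 K

T = (P + a n²/V²)(V − nb)/(nR)
P + a n²/V² = 1965 + (415.0)(2.53)²/(3.951)² = 2135.2 kPa
V − nb = 3.951 − (2.53)(0.05134) = 3.8211 dm³
T = (2135.2)(3.8211)/((2.53)(8.314)) = 387.9 K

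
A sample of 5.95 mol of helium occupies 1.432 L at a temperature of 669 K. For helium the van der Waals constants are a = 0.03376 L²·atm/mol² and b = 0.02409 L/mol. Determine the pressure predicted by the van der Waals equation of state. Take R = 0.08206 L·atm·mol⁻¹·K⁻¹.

P = nRT/(V − nb) − a n²/V²
nRT/(V − nb) = (5.95)(0.08206)(669)/(1.432 − 5.95×0.02409) = 326.64/1.2887 = 253.46 atm
a n²/V² = (0.03376)(5.95)²/(1.432)² = 0.58284 atm
P = 253.46 − 0.58284 = 252.9 atm

P ≈ 252.9 atm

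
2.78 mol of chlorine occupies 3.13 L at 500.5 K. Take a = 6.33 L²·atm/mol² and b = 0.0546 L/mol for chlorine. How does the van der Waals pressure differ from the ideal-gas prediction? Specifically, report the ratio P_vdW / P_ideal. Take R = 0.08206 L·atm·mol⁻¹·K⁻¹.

Ideal: P_ideal = nRT/V = (2.78)(0.08206)(500.5)/3.13 = 36.4784 atm
vdW: P = nRT/(V − nb) − a n²/V² = 114.177/2.97821 − 48.9208/9.79690 = 38.3375 − 4.99350 = 33.3440 atm
Ratio = 33.3440/36.4784 = 0.9141

P_vdW / P_ideal ≈ 0.9141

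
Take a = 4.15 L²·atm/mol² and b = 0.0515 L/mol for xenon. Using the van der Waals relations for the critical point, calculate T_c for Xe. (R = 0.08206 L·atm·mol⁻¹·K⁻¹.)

T_c ≈ 291.0 K

For a van der Waals gas, T_c = 8a/(27Rb).
T_c = 8×4.15/(27×0.08206×0.0515) = 33.200/0.11410 = 291.0 K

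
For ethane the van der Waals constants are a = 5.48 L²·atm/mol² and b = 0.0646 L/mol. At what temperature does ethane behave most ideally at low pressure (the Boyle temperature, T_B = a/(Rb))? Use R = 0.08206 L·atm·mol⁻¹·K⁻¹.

For a van der Waals gas the second virial coefficient B₂ = b − a/(RT) vanishes at T_B = a/(Rb).
T_B = 5.48/(0.08206×0.0646) = 5.48/0.0053011 = 1034 K

T_B ≈ 1034 K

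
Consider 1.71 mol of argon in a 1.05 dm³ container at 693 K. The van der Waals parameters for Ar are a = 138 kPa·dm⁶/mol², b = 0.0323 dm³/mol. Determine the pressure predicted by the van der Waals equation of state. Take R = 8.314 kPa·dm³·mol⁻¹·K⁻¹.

P ≈ 9538 kPa

P = nRT/(V − nb) − a n²/V²
nRT/(V − nb) = (1.71)(8.314)(693)/(1.05 − 1.71×0.0323) = 9852.3/0.99477 = 9904.1 kPa
a n²/V² = (138)(1.71)²/(1.05)² = 366.01 kPa
P = 9904.1 − 366.01 = 9538 kPa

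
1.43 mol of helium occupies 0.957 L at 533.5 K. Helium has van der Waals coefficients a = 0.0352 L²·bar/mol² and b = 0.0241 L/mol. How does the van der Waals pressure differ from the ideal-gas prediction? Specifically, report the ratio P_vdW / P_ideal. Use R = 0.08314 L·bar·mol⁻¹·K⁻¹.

P_vdW / P_ideal ≈ 1.036

Ideal: P_ideal = nRT/V = (1.43)(0.08314)(533.5)/0.957 = 66.2779 bar
vdW: P = nRT/(V − nb) − a n²/V² = 63.4279/0.922537 − 0.0719805/0.915849 = 68.7538 − 0.0785943 = 68.6752 bar
Ratio = 68.6752/66.2779 = 1.036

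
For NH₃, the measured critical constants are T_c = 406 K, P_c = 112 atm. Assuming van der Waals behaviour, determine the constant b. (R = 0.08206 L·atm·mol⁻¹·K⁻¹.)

From T_c = 8a/(27Rb) and P_c = a/(27b²): b = R T_c/(8 P_c).
b = (0.08206)(406)/(8×112) = 33.316/896.00 = 0.03718 L/mol

b ≈ 0.03718 L/mol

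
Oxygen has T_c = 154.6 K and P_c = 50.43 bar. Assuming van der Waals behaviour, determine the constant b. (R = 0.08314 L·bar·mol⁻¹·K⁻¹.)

From T_c = 8a/(27Rb) and P_c = a/(27b²): b = R T_c/(8 P_c).
b = (0.08314)(154.6)/(8×50.43) = 12.853/403.44 = 0.03186 L/mol

b ≈ 0.03186 L/mol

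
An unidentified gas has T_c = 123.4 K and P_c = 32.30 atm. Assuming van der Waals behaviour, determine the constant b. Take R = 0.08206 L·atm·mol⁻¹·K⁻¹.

b ≈ 0.03919 L/mol

From T_c = 8a/(27Rb) and P_c = a/(27b²): b = R T_c/(8 P_c).
b = (0.08206)(123.4)/(8×32.30) = 10.126/258.40 = 0.03919 L/mol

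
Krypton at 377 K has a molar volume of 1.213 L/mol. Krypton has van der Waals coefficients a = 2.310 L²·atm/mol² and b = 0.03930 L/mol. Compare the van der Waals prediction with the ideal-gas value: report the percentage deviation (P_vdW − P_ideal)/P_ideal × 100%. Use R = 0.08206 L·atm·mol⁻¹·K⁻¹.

Ideal: P_ideal = RT/V_m = (0.08206)(377)/1.213 = 25.5042 atm
vdW: P = RT/(V_m − b) − a/V_m² = 30.9366/1.17370 − 2.310/1.47137 = 26.3582 − 1.56997 = 24.7882 atm
% deviation = (24.7882 − 25.5042)/25.5042 × 100% = -2.81%

-2.81 %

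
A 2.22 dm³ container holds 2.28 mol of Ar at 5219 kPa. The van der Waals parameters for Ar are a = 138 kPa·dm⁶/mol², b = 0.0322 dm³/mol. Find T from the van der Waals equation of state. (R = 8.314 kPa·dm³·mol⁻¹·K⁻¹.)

T ≈ 607.5 K

T = (P + a n²/V²)(V − nb)/(nR)
P + a n²/V² = 5219 + (138)(2.28)²/(2.22)² = 5364.6 kPa
V − nb = 2.22 − (2.28)(0.0322) = 2.1466 dm³
T = (5364.6)(2.1466)/((2.28)(8.314)) = 607.5 K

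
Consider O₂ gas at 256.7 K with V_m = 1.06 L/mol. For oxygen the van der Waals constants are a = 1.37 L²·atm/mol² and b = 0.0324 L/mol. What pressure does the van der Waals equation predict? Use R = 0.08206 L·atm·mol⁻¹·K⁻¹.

P = RT/(V_m − b) − a/V_m²
RT/(V_m − b) = (0.08206)(256.7)/(1.06 − 0.0324) = 21.065/1.0276 = 20.499 atm
a/V_m² = 1.37/(1.06)² = 1.2193 atm
P = 20.499 − 1.2193 = 19.28 atm

P ≈ 19.28 atm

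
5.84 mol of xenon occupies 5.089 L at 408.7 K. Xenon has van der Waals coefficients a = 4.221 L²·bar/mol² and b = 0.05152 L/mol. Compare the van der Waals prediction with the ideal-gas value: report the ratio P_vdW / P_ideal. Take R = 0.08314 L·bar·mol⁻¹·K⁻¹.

Ideal: P_ideal = nRT/V = (5.84)(0.08314)(408.7)/5.089 = 38.9938 bar
vdW: P = nRT/(V − nb) − a n²/V² = 198.439/4.78812 − 143.960/25.8979 = 41.4440 − 5.55875 = 35.8853 bar
Ratio = 35.8853/38.9938 = 0.9203

P_vdW / P_ideal ≈ 0.9203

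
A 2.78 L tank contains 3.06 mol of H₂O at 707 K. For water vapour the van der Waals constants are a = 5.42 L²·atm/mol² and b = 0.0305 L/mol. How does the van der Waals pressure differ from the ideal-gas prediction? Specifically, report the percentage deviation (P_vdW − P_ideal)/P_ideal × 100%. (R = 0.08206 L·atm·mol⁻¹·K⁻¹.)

Ideal: P_ideal = nRT/V = (3.06)(0.08206)(707)/2.78 = 63.8598 atm
vdW: P = nRT/(V − nb) − a n²/V² = 177.530/2.68667 − 50.7507/7.72840 = 66.0781 − 6.56678 = 59.5113 atm
% deviation = (59.5113 − 63.8598)/63.8598 × 100% = -6.81%

-6.81 %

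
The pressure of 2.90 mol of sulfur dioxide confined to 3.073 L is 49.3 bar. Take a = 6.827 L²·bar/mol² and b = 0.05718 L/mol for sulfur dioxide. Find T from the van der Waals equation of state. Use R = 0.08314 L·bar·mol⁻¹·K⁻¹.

T ≈ 667.8 K

T = (P + a n²/V²)(V − nb)/(nR)
P + a n²/V² = 49.3 + (6.827)(2.90)²/(3.073)² = 55.380 bar
V − nb = 3.073 − (2.90)(0.05718) = 2.9072 L
T = (55.380)(2.9072)/((2.90)(0.08314)) = 667.8 K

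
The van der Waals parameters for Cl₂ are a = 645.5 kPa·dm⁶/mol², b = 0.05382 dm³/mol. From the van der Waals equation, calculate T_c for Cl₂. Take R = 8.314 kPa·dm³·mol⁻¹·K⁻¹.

For a van der Waals gas, T_c = 8a/(27Rb).
T_c = 8×645.5/(27×8.314×0.05382) = 5164.0/12.081 = 427.4 K

T_c ≈ 427.4 K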